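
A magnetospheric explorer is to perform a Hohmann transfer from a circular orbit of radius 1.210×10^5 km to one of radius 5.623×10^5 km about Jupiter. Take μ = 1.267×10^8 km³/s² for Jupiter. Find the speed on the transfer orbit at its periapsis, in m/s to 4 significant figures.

v = 41510 m/s

Transfer-ellipse semi-major axis a_t = (r₁ + r₂)/2 = (1.210×10^5 + 5.623×10^5)/2 = 3.4165×10^5 km.
At periapsis, r = 1.210×10^5 km.
Applying v² = μ(2/r − 1/a_t): v = 41.51 km/s.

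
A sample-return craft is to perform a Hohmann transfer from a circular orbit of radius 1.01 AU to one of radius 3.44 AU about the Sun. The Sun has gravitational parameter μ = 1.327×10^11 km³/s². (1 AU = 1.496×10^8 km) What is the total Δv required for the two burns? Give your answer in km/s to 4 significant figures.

In km: r₁ = 1.01 × 1.496×10^8 = 1.51096×10^8 km; r₂ = 3.44 × 1.496×10^8 = 5.14624×10^8 km.
The Hohmann ellipse has a_t = (r₁ + r₂)/2 = 3.3286×10^8 km.
At r₁ the circular-orbit speed is v₁ = √(μ/r₁) = 29.635 km/s.
On the transfer ellipse at r₁, vis-viva equation gives v_p = √[μ(2/r₁ − 1/a_t)] = 36.849 km/s.
First burn Δv₁ = |v_p − v₁| = 7.214 km/s.
At r₂, v₂ = √(μ/r₂) = 16.058 km/s.
Transfer-orbit speed at r₂: v_a = √[μ(2/r₂ − 1/a_t)] = 10.819 km/s.
Second burn Δv₂ = |v₂ − v_a| = 5.239 km/s.
Δv = Δv₁ + Δv₂ = 7.214 + 5.239 = 12.45 km/s.

Δv = 12.45 km/s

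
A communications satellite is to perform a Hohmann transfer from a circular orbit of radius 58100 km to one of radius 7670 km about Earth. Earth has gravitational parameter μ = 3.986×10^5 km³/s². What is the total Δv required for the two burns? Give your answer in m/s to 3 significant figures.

Δv = 3730 m/s

Semi-major axis of the transfer orbit: a_t = (58100 + 7670)/2 = 32885 km.
At r₁ the circular-orbit speed is v₁ = √(μ/r₁) = 2.619 km/s.
Transfer-orbit speed at r₁ (vis-viva equation): v_a = √[μ(2/r₁ − 1/a_t)] = 1.265 km/s.
First burn Δv₁ = |v_a − v₁| = 1.354 km/s.
Circular speed at r₂: v₂ = √(μ/r₂) = 7.209 km/s.
Transfer-orbit speed at r₂: v_p = √[μ(2/r₂ − 1/a_t)] = 9.582 km/s.
Second burn Δv₂ = |v₂ − v_p| = 2.373 km/s.
Total Δv = Δv₁ + Δv₂ = 3.727 km/s.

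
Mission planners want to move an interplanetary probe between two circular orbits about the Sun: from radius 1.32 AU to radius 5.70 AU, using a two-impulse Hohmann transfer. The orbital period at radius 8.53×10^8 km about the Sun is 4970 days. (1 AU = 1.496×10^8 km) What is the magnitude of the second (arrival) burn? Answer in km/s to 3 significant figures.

Δv₂ = 4.83 km/s

From Kepler's third law T² = 4π²r³/μ at r = 8.53×10^8 km, T = 4970 days = 4970 × 86400 s = 4.29408×10^8 s: μ = 4π²r³/T² = 1.32882×10^11 km³/s².
In km: r₁ = 1.32 × 1.496×10^8 = 1.97472×10^8 km; r₂ = 5.70 × 1.496×10^8 = 8.5272×10^8 km.
Transfer-ellipse semi-major axis a_t = (r₁ + r₂)/2 = (1.97472×10^8 + 8.5272×10^8)/2 = 5.25096×10^8 km.
On the circular orbit at r = 8.5272×10^8 km, v_c = √(μ/r) = 12.483 km/s.
Vis-viva on the transfer ellipse at r = 8.5272×10^8 km gives v_t = √[μ(2/r − 1/a_t)] = 7.6553 km/s.
Δv₂ = |v_t − v_c| = |7.6553 − 12.483| = 4.828 km/s.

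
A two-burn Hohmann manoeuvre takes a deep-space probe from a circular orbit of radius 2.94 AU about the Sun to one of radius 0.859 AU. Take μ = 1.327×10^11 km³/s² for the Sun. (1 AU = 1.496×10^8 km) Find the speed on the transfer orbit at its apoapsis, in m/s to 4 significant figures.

v = 11680 m/s

In km: r₁ = 2.94 × 1.496×10^8 = 4.39824×10^8 km; r₂ = 0.859 × 1.496×10^8 = 1.285064×10^8 km.
The Hohmann ellipse has a_t = (r₁ + r₂)/2 = 2.841652×10^8 km.
At apoapsis, r = 4.39824×10^8 km.
Vis-viva: v = √[μ(2/r − 1/a_t)] = √[1.327×10^11 × (2/4.39824×10^8 − 1/2.841652×10^8)] = 11.68 km/s.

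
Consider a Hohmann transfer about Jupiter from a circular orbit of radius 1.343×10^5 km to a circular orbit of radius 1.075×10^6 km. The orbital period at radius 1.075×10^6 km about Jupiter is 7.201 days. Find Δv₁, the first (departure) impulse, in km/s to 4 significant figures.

From Kepler's third law T² = 4π²r³/μ at r = 1.075×10^6 km, T = 7.201 days = 7.201 × 86400 s = 6.221664×10^5 s: μ = 4π²r³/T² = 1.26699×10^8 km³/s².
Transfer-ellipse semi-major axis a_t = (r₁ + r₂)/2 = (1.343×10^5 + 1.075×10^6)/2 = 6.0465×10^5 km.
Circular speed at r = 1.343×10^5 km: v_c = √(μ/r) = 30.71 km/s.
Vis-viva on the transfer ellipse at r = 1.343×10^5 km gives v_t = √[μ(2/r − 1/a_t)] = 40.95 km/s.
Δv₁ = |v_t − v_c| = |40.95 − 30.71| = 10.24 km/s.

Δv₁ = 10.24 km/s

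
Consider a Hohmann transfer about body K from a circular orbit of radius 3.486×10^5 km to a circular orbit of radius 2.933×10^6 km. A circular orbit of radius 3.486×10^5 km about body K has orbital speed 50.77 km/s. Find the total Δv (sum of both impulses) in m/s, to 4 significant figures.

Δv = 26540 m/s

From the circular-orbit relation v² = μ/r at r = 3.486×10^5 km: μ = v²r = (50.77)² × 3.486×10^5 = 8.98549×10^8 km³/s².
Transfer-ellipse semi-major axis a_t = (r₁ + r₂)/2 = (3.486×10^5 + 2.933×10^6)/2 = 1.6408×10^6 km.
At r₁ the circular-orbit speed is v₁ = √(μ/r₁) = 50.770 km/s.
Transfer-orbit speed at r₁ (vis-viva): v_p = √[μ(2/r₁ − 1/a_t)] = 67.879 km/s.
First burn Δv₁ = |v_p − v₁| = 17.109 km/s.
At r₂, v₂ = √(μ/r₂) = 17.5031 km/s.
Transfer-orbit speed at r₂: v_a = √[μ(2/r₂ − 1/a_t)] = 8.06772 km/s.
Second burn Δv₂ = |v₂ − v_a| = 9.4354 km/s.
Total Δv = Δv₁ + Δv₂ = 26.54 km/s.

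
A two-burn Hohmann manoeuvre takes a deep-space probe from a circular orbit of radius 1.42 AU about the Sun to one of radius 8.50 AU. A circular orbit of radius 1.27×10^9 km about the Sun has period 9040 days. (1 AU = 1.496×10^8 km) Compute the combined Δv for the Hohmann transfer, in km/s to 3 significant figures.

From Kepler's third law T² = 4π²r³/μ at r = 1.27×10^9 km, T = 9040 days = 9040 × 86400 s = 7.81056×10^8 s: μ = 4π²r³/T² = 1.32558×10^11 km³/s².
In km: r₁ = 1.42 × 1.496×10^8 = 2.12432×10^8 km; r₂ = 8.50 × 1.496×10^8 = 1.2716×10^9 km.
Semi-major axis of the transfer orbit: a_t = (2.12432×10^8 + 1.2716×10^9)/2 = 7.42016×10^8 km.
Circular speed at r₁: v₁ = √(μ/r₁) = √(1.32558×10^11/2.12432×10^8) = 24.980 km/s.
Transfer-orbit speed at r₁ (v² = μ(2/r − 1/a)): v_p = √[μ(2/r₁ − 1/a_t)] = 32.701 km/s.
First burn Δv₁ = |v_p − v₁| = 7.721 km/s.
Circular speed at r₂: v₂ = √(μ/r₂) = 10.21 km/s.
Transfer-orbit speed at r₂: v_a = √[μ(2/r₂ − 1/a_t)] = 5.463 km/s.
Second burn Δv₂ = |v₂ − v_a| = 4.747 km/s.
Total Δv = Δv₁ + Δv₂ = 12.47 km/s.

Δv = 12.5 km/s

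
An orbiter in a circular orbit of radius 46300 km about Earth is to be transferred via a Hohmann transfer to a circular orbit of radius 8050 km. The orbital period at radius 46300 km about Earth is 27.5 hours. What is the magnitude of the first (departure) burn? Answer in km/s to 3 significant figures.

Δv₁ = 1.34 km/s

From Kepler's third law T² = 4π²r³/μ at r = 46300 km, T = 27.5 hours = 27.5 × 3600 s = 99000 s: μ = 4π²r³/T² = 3.99790×10^5 km³/s².
Transfer-ellipse semi-major axis a_t = (r₁ + r₂)/2 = (46300 + 8050)/2 = 27175 km.
Circular speed at r = 46300 km: v_c = √(μ/r) = 2.938 km/s.
Vis-viva on the transfer ellipse at r = 46300 km gives v_t = √[μ(2/r − 1/a_t)] = 1.599 km/s.
Δv₁ = |v_t − v_c| = |1.599 − 2.938| = 1.339 km/s.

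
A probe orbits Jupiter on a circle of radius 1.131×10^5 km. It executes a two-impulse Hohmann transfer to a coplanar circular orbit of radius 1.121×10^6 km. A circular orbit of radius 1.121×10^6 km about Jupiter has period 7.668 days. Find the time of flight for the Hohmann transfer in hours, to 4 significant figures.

t = 37.58 hours

From Kepler's third law T² = 4π²r³/μ at r = 1.121×10^6 km, T = 7.668 days = 7.668 × 86400 s = 6.625152×10^5 s: μ = 4π²r³/T² = 1.26702×10^8 km³/s².
Transfer-ellipse semi-major axis a_t = (r₁ + r₂)/2 = (1.131×10^5 + 1.121×10^6)/2 = 6.1705×10^5 km.
Half the transfer-orbit period gives t = π√(a_t³/μ) = 1.353×10^5 s.
Converting: 1.353×10^5 s ÷ 3600 s/hour = 37.58 hours.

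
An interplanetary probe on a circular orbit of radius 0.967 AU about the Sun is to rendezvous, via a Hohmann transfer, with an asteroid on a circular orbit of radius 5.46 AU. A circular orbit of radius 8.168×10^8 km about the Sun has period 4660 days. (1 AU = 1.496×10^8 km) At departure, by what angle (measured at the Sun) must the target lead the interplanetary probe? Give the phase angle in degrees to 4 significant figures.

From Kepler's third law T² = 4π²r³/μ at r = 8.168×10^8 km, T = 4660 days = 4660 × 86400 s = 4.02624×10^8 s: μ = 4π²r³/T² = 1.32711×10^11 km³/s².
In km: r₁ = 0.967 × 1.496×10^8 = 1.446632×10^8 km; r₂ = 5.46 × 1.496×10^8 = 8.16816×10^8 km.
The Hohmann ellipse has a_t = (r₁ + r₂)/2 = 4.807396×10^8 km.
The half-period of the transfer ellipse is t = π√(a_t³/μ) = 9.0899×10^7 s.
Target angular speed ω₂ = √(μ/r₂³) = 1.5605×10^-8 rad/s.
Angle swept by the target during transfer: ω₂·t = 1.4185 rad = 81.27°.
Arrival is 180° from departure on the ellipse, so φ = 180° − 81.27° = 98.73°.

φ = 98.73°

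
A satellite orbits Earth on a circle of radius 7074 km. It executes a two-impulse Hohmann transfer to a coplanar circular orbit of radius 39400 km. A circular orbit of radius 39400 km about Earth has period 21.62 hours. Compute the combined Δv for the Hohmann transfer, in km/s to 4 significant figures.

Δv = 3.694 km/s

From Kepler's third law T² = 4π²r³/μ at r = 39400 km, T = 21.62 hours = 21.62 × 3600 s = 77832 s: μ = 4π²r³/T² = 3.98595×10^5 km³/s².
The Hohmann ellipse has a_t = (r₁ + r₂)/2 = 23237 km.
At r₁ the circular-orbit speed is v₁ = √(μ/r₁) = 7.506 km/s.
On the transfer ellipse at r₁, v² = μ(2/r − 1/a) gives v_p = √[μ(2/r₁ − 1/a_t)] = 9.774 km/s.
First burn Δv₁ = |v_p − v₁| = 2.268 km/s.
At r₂, v₂ = √(μ/r₂) = 3.181 km/s.
Transfer-orbit speed at r₂: v_a = √[μ(2/r₂ − 1/a_t)] = 1.755 km/s.
Second burn Δv₂ = |v₂ − v_a| = 1.426 km/s.
Total Δv = Δv₁ + Δv₂ = 3.694 km/s.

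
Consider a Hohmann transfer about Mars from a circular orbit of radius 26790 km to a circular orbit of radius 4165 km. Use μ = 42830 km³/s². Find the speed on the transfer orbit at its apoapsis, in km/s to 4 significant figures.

v = 0.6559 km/s

The Hohmann ellipse has a_t = (r₁ + r₂)/2 = 15477.5 km.
The apoapsis of the transfer ellipse is at r = 26790 km.
From the vis-viva equation, v = √[μ(2/r − 1/a_t)] = 0.6559 km/s.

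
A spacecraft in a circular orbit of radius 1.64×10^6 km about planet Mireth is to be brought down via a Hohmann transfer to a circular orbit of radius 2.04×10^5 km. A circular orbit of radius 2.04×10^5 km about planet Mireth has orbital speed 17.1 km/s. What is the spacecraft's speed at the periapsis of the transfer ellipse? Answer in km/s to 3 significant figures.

From the circular-orbit relation v² = μ/r at r = 2.04×10^5 km: μ = v²r = (17.1)² × 2.04×10^5 = 5.96516×10^7 km³/s².
Semi-major axis of the transfer orbit: a_t = (1.640×10^6 + 2.040×10^5)/2 = 9.220×10^5 km.
At periapsis, r = 2.040×10^5 km.
Vis-viva: v = √[μ(2/r − 1/a_t)] = √[5.96516×10^7 × (2/2.040×10^5 − 1/9.220×10^5)] = 22.81 km/s.

v = 22.8 km/s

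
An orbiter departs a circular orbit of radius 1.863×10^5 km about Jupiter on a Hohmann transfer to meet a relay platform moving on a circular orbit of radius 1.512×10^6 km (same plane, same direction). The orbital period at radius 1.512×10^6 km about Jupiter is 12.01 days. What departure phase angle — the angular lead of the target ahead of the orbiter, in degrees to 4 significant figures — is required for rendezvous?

From Kepler's third law T² = 4π²r³/μ at r = 1.512×10^6 km, T = 12.01 days = 12.01 × 86400 s = 1.037664×10^6 s: μ = 4π²r³/T² = 1.26736×10^8 km³/s².
Transfer-ellipse semi-major axis a_t = (r₁ + r₂)/2 = (1.863×10^5 + 1.512×10^6)/2 = 8.4915×10^5 km.
Transfer time t = π√(a_t³/μ) = 2.1836×10^5 s.
Target angular speed ω₂ = √(μ/r₂³) = 6.0551×10^-6 rad/s.
Angle swept by the target during transfer: ω₂·t = 1.3222 rad = 75.76°.
The orbiter traverses 180° on the transfer ellipse, so the target must lead by 180° − 75.76° = 104.2°.

φ = 104.2°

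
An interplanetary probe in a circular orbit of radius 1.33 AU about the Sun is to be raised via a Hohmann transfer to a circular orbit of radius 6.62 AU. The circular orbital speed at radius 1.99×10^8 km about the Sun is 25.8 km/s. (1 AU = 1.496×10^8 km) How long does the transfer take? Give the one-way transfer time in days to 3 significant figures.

t = 1450 days

From the circular-orbit relation v² = μ/r at r = 1.99×10^8 km: μ = v²r = (25.8)² × 1.99×10^8 = 1.32462×10^11 km³/s².
In km: r₁ = 1.33 × 1.496×10^8 = 1.98968×10^8 km; r₂ = 6.62 × 1.496×10^8 = 9.90352×10^8 km.
Semi-major axis of the transfer orbit: a_t = (1.98968×10^8 + 9.90352×10^8)/2 = 5.9466×10^8 km.
Transfer time t = π√(a_t³/μ) = π√((5.9466×10^8)³ / 1.32462×10^11) = 1.252×10^8 s.
Converting: 1.252×10^8 s ÷ 86400 s/day = 1450 days.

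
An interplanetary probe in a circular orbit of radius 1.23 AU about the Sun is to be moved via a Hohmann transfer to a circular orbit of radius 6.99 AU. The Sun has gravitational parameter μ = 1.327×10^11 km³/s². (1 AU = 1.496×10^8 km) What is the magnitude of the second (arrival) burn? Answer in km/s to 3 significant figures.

Δv₂ = 5.10 km/s

In km: r₁ = 1.23 × 1.496×10^8 = 1.84008×10^8 km; r₂ = 6.99 × 1.496×10^8 = 1.045704×10^9 km.
The Hohmann ellipse has a_t = (r₁ + r₂)/2 = 6.14856×10^8 km.
Circular speed at r = 1.045704×10^9 km: v_c = √(μ/r) = 11.265 km/s.
Transfer-orbit speed at the same r (vis-viva, a = a_t): v_t = √[μ(2/r − 1/a_t)] = 6.1626 km/s.
Δv₂ = |v_t − v_c| = |6.1626 − 11.265| = 5.102 km/s.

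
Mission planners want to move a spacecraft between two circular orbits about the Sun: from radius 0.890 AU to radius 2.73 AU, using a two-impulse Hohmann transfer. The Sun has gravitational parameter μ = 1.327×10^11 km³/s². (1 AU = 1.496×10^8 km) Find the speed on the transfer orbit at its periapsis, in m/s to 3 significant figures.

In km: r₁ = 0.890 × 1.496×10^8 = 1.33144×10^8 km; r₂ = 2.73 × 1.496×10^8 = 4.08408×10^8 km.
The Hohmann ellipse has a_t = (r₁ + r₂)/2 = 2.70776×10^8 km.
The periapsis of the transfer ellipse is at r = 1.33144×10^8 km.
Applying v² = μ(2/r − 1/a_t): v = 38.77 km/s.

v = 38800 m/s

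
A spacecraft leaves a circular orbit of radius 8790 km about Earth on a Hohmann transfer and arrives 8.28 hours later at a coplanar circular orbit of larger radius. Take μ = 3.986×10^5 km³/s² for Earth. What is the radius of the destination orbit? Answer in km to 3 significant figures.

Transfer time t = 8.28 hours = 29808 s, and t = π√(a_t³/μ).
So a_t = (μ t²/π²)^(1/3) = (3.986×10^5 × (29808)² / π²)^(1/3) = 32984 km.
Since a_t = (r₁ + r₂)/2, r₂ = 2a_t − r₁ = 2×32984 − 8790 = 57178 km.

r₂ = 57200 km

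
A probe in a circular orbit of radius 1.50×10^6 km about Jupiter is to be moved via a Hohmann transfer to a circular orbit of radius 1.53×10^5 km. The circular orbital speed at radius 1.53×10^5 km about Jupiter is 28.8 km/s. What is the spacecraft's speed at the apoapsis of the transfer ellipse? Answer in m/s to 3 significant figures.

From the circular-orbit relation v² = μ/r at r = 1.53×10^5 km: μ = v²r = (28.8)² × 1.53×10^5 = 1.26904×10^8 km³/s².
Transfer-ellipse semi-major axis a_t = (r₁ + r₂)/2 = (1.500×10^6 + 1.530×10^5)/2 = 8.265×10^5 km.
At apoapsis, r = 1.500×10^6 km.
Vis-viva: v = √[μ(2/r − 1/a_t)] = √[1.26904×10^8 × (2/1.500×10^6 − 1/8.265×10^5)] = 3.957 km/s.

v = 3960 m/s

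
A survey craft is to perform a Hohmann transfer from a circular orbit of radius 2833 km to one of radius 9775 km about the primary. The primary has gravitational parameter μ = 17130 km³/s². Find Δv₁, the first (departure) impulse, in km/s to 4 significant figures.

Δv₁ = 0.6030 km/s

The Hohmann ellipse has a_t = (r₁ + r₂)/2 = 6304 km.
Circular speed at r = 2833 km: v_c = √(μ/r) = 2.459 km/s.
Vis-viva on the transfer ellipse at r = 2833 km gives v_t = √[μ(2/r − 1/a_t)] = 3.062 km/s.
Δv₁ = |v_t − v_c| = |3.062 − 2.459| = 0.6030 km/s.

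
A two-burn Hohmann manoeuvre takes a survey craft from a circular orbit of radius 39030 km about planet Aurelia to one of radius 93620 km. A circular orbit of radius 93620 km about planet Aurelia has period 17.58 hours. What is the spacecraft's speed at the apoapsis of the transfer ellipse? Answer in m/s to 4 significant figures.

v = 7130 m/s

From Kepler's third law T² = 4π²r³/μ at r = 93620 km, T = 17.58 hours = 17.58 × 3600 s = 63288 s: μ = 4π²r³/T² = 8.08766×10^6 km³/s².
Transfer-ellipse semi-major axis a_t = (r₁ + r₂)/2 = (39030 + 93620)/2 = 66325 km.
The apoapsis of the transfer ellipse is at r = 93620 km.
From the vis-viva equation, v = √[μ(2/r − 1/a_t)] = 7.130 km/s.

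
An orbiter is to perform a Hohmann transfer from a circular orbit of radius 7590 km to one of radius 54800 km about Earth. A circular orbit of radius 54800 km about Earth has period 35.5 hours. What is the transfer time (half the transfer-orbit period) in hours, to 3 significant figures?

From Kepler's third law T² = 4π²r³/μ at r = 54800 km, T = 35.5 hours = 35.5 × 3600 s = 1.278×10^5 s: μ = 4π²r³/T² = 3.97777×10^5 km³/s².
Transfer-ellipse semi-major axis a_t = (r₁ + r₂)/2 = (7590 + 54800)/2 = 31195 km.
Half the transfer-orbit period gives t = π√(a_t³/μ) = 27440 s.
Converting: 27440 s ÷ 3600 s/hour = 7.62 hours.

t = 7.62 hours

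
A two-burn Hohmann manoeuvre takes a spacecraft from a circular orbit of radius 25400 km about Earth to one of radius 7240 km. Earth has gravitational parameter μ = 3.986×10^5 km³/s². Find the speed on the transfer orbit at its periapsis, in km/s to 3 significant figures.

v = 9.26 km/s

Semi-major axis of the transfer orbit: a_t = (25400 + 7240)/2 = 16320 km.
At periapsis, r = 7240 km.
Applying v² = μ(2/r − 1/a_t): v = 9.257 km/s.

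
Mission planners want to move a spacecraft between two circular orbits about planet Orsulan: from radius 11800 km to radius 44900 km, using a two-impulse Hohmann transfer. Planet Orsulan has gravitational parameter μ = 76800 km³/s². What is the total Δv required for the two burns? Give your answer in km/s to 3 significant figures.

Δv = 1.12 km/s

The Hohmann ellipse has a_t = (r₁ + r₂)/2 = 28350 km.
Circular speed at r₁: v₁ = √(μ/r₁) = √(76800/11800) = 2.55117 km/s.
On the transfer ellipse at r₁, v² = μ(2/r − 1/a) gives v_p = √[μ(2/r₁ − 1/a_t)] = 3.21060 km/s.
First burn Δv₁ = |v_p − v₁| = 0.65943 km/s.
At r₂, v₂ = √(μ/r₂) = 1.30785 km/s.
Transfer-orbit speed at r₂: v_a = √[μ(2/r₂ − 1/a_t)] = 0.843766 km/s.
Second burn Δv₂ = |v₂ − v_a| = 0.46408 km/s.
Δv = Δv₁ + Δv₂ = 0.65943 + 0.46408 = 1.124 km/s.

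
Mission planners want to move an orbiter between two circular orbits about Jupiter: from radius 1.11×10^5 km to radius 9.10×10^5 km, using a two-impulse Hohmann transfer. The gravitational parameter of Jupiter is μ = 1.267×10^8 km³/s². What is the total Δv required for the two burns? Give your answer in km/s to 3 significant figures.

Semi-major axis of the transfer orbit: a_t = (1.110×10^5 + 9.100×10^5)/2 = 5.105×10^5 km.
At r₁ the circular-orbit speed is v₁ = √(μ/r₁) = 33.79 km/s.
On the transfer ellipse at r₁, v² = μ(2/r − 1/a) gives v_p = √[μ(2/r₁ − 1/a_t)] = 45.11 km/s.
First burn Δv₁ = |v_p − v₁| = 11.32 km/s.
At r₂, v₂ = √(μ/r₂) = 11.7996 km/s.
Transfer-orbit speed at r₂: v_a = √[μ(2/r₂ − 1/a_t)] = 5.50213 km/s.
Second burn Δv₂ = |v₂ − v_a| = 6.297 km/s.
Δv = Δv₁ + Δv₂ = 11.32 + 6.297 = 17.62 km/s.

Δv = 17.6 km/s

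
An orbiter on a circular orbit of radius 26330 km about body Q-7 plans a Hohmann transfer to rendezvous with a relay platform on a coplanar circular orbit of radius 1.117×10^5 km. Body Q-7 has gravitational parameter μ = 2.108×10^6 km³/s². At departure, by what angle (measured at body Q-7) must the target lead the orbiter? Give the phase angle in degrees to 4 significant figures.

φ = 92.58°

Semi-major axis of the transfer orbit: a_t = (26330 + 1.117×10^5)/2 = 69015 km.
Transfer time t = π√(a_t³/μ) = 39231 s.
Target angular speed ω₂ = √(μ/r₂³) = 3.8892×10^-5 rad/s.
Angle swept by the target during transfer: ω₂·t = 1.5258 rad = 87.42°.
Arrival is 180° from departure on the ellipse, so φ = 180° − 87.42° = 92.58°.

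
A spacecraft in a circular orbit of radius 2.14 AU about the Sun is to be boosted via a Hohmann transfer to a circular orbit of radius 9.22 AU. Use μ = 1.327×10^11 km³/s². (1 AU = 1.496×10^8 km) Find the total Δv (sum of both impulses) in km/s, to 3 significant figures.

In km: r₁ = 2.14 × 1.496×10^8 = 3.20144×10^8 km; r₂ = 9.22 × 1.496×10^8 = 1.379312×10^9 km.
Semi-major axis of the transfer orbit: a_t = (3.20144×10^8 + 1.379312×10^9)/2 = 8.49728×10^8 km.
Circular speed at r₁: v₁ = √(μ/r₁) = √(1.327×10^11/3.20144×10^8) = 20.36 km/s.
Transfer-orbit speed at r₁ (vis-viva): v_p = √[μ(2/r₁ − 1/a_t)] = 25.94 km/s.
First burn Δv₁ = |v_p − v₁| = 5.580 km/s.
At r₂, v₂ = √(μ/r₂) = 9.809 km/s.
Transfer-orbit speed at r₂: v_a = √[μ(2/r₂ − 1/a_t)] = 6.021 km/s.
Second burn Δv₂ = |v₂ − v_a| = 3.788 km/s.
Δv = Δv₁ + Δv₂ = 5.580 + 3.788 = 9.368 km/s.

Δv = 9.37 km/s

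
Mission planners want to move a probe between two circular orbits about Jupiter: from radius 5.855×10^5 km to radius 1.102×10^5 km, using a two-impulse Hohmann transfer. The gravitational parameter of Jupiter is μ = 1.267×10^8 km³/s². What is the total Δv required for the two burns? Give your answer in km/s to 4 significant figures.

Semi-major axis of the transfer orbit: a_t = (5.855×10^5 + 1.102×10^5)/2 = 3.4785×10^5 km.
At r₁ the circular-orbit speed is v₁ = √(μ/r₁) = 14.7104 km/s.
Transfer-orbit speed at r₁ (vis-viva equation): v_a = √[μ(2/r₁ − 1/a_t)] = 8.27980 km/s.
First burn Δv₁ = |v_a − v₁| = 6.431 km/s.
Circular speed at r₂: v₂ = √(μ/r₂) = 33.91 km/s.
Transfer-orbit speed at r₂: v_p = √[μ(2/r₂ − 1/a_t)] = 43.99 km/s.
Second burn Δv₂ = |v₂ − v_p| = 10.08 km/s.
Total Δv = Δv₁ + Δv₂ = 16.51 km/s.

Δv = 16.51 km/s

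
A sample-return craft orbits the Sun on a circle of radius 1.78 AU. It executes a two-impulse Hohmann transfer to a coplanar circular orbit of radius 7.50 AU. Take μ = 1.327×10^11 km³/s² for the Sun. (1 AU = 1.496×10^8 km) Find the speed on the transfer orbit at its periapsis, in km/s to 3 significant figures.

In km: r₁ = 1.78 × 1.496×10^8 = 2.66288×10^8 km; r₂ = 7.50 × 1.496×10^8 = 1.122×10^9 km.
Semi-major axis of the transfer orbit: a_t = (2.66288×10^8 + 1.122×10^9)/2 = 6.94144×10^8 km.
At periapsis, r = 2.66288×10^8 km.
Vis-viva: v = √[μ(2/r − 1/a_t)] = √[1.327×10^11 × (2/2.66288×10^8 − 1/6.94144×10^8)] = 28.38 km/s.

v = 28.4 km/s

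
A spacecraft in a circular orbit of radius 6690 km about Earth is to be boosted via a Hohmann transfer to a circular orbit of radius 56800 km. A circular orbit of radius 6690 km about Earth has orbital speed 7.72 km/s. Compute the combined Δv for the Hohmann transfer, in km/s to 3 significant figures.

Δv = 4.04 km/s

From the circular-orbit relation v² = μ/r at r = 6690 km: μ = v²r = (7.72)² × 6690 = 3.98713×10^5 km³/s².
Transfer-ellipse semi-major axis a_t = (r₁ + r₂)/2 = (6690 + 56800)/2 = 31745 km.
At r₁ the circular-orbit speed is v₁ = √(μ/r₁) = 7.7200 km/s.
Transfer-orbit speed at r₁ (v² = μ(2/r − 1/a)): v_p = √[μ(2/r₁ − 1/a_t)] = 10.327 km/s.
First burn Δv₁ = |v_p − v₁| = 2.607 km/s.
Circular speed at r₂: v₂ = √(μ/r₂) = 2.649 km/s.
Transfer-orbit speed at r₂: v_a = √[μ(2/r₂ − 1/a_t)] = 1.216 km/s.
Second burn Δv₂ = |v₂ − v_a| = 1.433 km/s.
Total Δv = Δv₁ + Δv₂ = 4.040 km/s.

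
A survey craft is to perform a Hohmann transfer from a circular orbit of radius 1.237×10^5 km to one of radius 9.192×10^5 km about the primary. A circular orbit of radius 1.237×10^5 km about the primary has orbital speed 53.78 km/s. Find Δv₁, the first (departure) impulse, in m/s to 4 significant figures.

Δv₁ = 17620 m/s

From the circular-orbit relation v² = μ/r at r = 1.237×10^5 km: μ = v²r = (53.78)² × 1.237×10^5 = 3.57776×10^8 km³/s².
The Hohmann ellipse has a_t = (r₁ + r₂)/2 = 5.2145×10^5 km.
On the circular orbit at r = 1.237×10^5 km, v_c = √(μ/r) = 53.78 km/s.
Transfer-orbit speed at the same r (vis-viva, a = a_t): v_t = √[μ(2/r − 1/a_t)] = 71.40 km/s.
Δv₁ = |v_t − v_c| = |71.40 − 53.78| = 17.62 km/s.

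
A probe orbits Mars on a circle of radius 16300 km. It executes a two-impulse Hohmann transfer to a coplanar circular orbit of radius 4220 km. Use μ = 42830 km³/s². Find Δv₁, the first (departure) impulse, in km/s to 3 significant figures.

The Hohmann ellipse has a_t = (r₁ + r₂)/2 = 10260 km.
Circular speed at r = 16300 km: v_c = √(μ/r) = 1.6210 km/s.
Vis-viva on the transfer ellipse at r = 16300 km gives v_t = √[μ(2/r − 1/a_t)] = 1.0396 km/s.
Δv₁ = |v_t − v_c| = |1.0396 − 1.6210| = 0.5814 km/s.

Δv₁ = 0.581 km/s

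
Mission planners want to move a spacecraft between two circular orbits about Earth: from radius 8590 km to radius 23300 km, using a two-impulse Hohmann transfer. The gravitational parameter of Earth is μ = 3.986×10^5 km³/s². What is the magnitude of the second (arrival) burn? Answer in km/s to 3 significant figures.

Δv₂ = 1.10 km/s

The Hohmann ellipse has a_t = (r₁ + r₂)/2 = 15945 km.
Circular speed at r = 23300 km: v_c = √(μ/r) = 4.136 km/s.
Transfer-orbit speed at the same r (vis-viva, a = a_t): v_t = √[μ(2/r − 1/a_t)] = 3.036 km/s.
Δv₂ = |v_t − v_c| = |3.036 − 4.136| = 1.100 km/s.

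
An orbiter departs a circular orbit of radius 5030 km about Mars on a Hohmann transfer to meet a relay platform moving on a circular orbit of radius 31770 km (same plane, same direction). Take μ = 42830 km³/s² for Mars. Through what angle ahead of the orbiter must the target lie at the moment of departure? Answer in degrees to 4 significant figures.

φ = 100.7°

Transfer-ellipse semi-major axis a_t = (r₁ + r₂)/2 = (5030 + 31770)/2 = 18400 km.
Transfer time t = π√(a_t³/μ) = 37888 s.
The target's mean motion on its circular orbit is ω₂ = √(μ/r₂³) = 3.6547×10^-5 rad/s.
Angle swept by the target during transfer: ω₂·t = 1.3847 rad = 79.34°.
The orbiter traverses 180° on the transfer ellipse, so the target must lead by 180° − 79.34° = 100.7°.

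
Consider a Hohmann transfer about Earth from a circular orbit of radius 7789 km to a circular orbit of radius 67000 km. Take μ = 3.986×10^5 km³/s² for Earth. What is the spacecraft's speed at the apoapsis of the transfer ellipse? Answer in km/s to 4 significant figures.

Semi-major axis of the transfer orbit: a_t = (7789 + 67000)/2 = 37394.5 km.
The apoapsis of the transfer ellipse is at r = 67000 km.
From the vis-viva equation, v = √[μ(2/r − 1/a_t)] = 1.113 km/s.

v = 1.113 km/s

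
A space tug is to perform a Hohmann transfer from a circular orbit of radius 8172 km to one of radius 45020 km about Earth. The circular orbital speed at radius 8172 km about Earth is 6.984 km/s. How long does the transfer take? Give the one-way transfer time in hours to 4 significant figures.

From the circular-orbit relation v² = μ/r at r = 8172 km: μ = v²r = (6.984)² × 8172 = 3.98600×10^5 km³/s².
Transfer-ellipse semi-major axis a_t = (r₁ + r₂)/2 = (8172 + 45020)/2 = 26596 km.
Half the transfer-orbit period gives t = π√(a_t³/μ) = 21583 s.
Converting: 21583 s ÷ 3600 s/hour = 5.995 hours.

t = 5.995 hours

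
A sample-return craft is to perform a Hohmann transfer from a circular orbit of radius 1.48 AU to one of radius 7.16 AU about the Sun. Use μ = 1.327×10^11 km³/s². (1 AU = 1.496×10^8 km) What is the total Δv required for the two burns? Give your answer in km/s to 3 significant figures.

Δv = 11.7 km/s

In km: r₁ = 1.48 × 1.496×10^8 = 2.21408×10^8 km; r₂ = 7.16 × 1.496×10^8 = 1.071136×10^9 km.
The Hohmann ellipse has a_t = (r₁ + r₂)/2 = 6.46272×10^8 km.
Circular speed at r₁: v₁ = √(μ/r₁) = √(1.327×10^11/2.21408×10^8) = 24.482 km/s.
Transfer-orbit speed at r₁ (v² = μ(2/r − 1/a)): v_p = √[μ(2/r₁ − 1/a_t)] = 31.518 km/s.
First burn Δv₁ = |v_p − v₁| = 7.036 km/s.
Circular speed at r₂: v₂ = √(μ/r₂) = 11.1305 km/s.
Transfer-orbit speed at r₂: v_a = √[μ(2/r₂ − 1/a_t)] = 6.51482 km/s.
Second burn Δv₂ = |v₂ − v_a| = 4.616 km/s.
Δv = Δv₁ + Δv₂ = 7.036 + 4.616 = 11.65 km/s.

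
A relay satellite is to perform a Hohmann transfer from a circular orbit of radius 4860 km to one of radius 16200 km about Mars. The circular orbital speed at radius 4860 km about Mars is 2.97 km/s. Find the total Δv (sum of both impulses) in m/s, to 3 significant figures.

From the circular-orbit relation v² = μ/r at r = 4860 km: μ = v²r = (2.97)² × 4860 = 42869.6 km³/s².
Transfer-ellipse semi-major axis a_t = (r₁ + r₂)/2 = (4860 + 16200)/2 = 10530 km.
Circular speed at r₁: v₁ = √(μ/r₁) = √(42869.6/4860) = 2.9700 km/s.
On the transfer ellipse at r₁, v² = μ(2/r − 1/a) gives v_p = √[μ(2/r₁ − 1/a_t)] = 3.6838 km/s.
First burn Δv₁ = |v_p − v₁| = 0.7138 km/s.
At r₂, v₂ = √(μ/r₂) = 1.6267 km/s.
Transfer-orbit speed at r₂: v_a = √[μ(2/r₂ − 1/a_t)] = 1.1051 km/s.
Second burn Δv₂ = |v₂ − v_a| = 0.5216 km/s.
Total Δv = Δv₁ + Δv₂ = 1.235 km/s.

Δv = 1240 m/s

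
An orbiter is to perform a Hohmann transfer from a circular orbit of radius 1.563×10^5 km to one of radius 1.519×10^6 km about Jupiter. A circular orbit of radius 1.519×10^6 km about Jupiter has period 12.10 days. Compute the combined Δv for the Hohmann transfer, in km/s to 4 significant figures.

Δv = 15.05 km/s

From Kepler's third law T² = 4π²r³/μ at r = 1.519×10^6 km, T = 12.10 days = 12.10 × 86400 s = 1.04544×10^6 s: μ = 4π²r³/T² = 1.26600×10^8 km³/s².
Semi-major axis of the transfer orbit: a_t = (1.563×10^5 + 1.519×10^6)/2 = 8.3765×10^5 km.
Circular speed at r₁: v₁ = √(μ/r₁) = √(1.26600×10^8/1.563×10^5) = 28.460 km/s.
On the transfer ellipse at r₁, vis-viva gives v_p = √[μ(2/r₁ − 1/a_t)] = 38.325 km/s.
First burn Δv₁ = |v_p − v₁| = 9.865 km/s.
Circular speed at r₂: v₂ = √(μ/r₂) = 9.1293 km/s.
Transfer-orbit speed at r₂: v_a = √[μ(2/r₂ − 1/a_t)] = 3.9435 km/s.
Second burn Δv₂ = |v₂ − v_a| = 5.186 km/s.
Total Δv = Δv₁ + Δv₂ = 15.05 km/s.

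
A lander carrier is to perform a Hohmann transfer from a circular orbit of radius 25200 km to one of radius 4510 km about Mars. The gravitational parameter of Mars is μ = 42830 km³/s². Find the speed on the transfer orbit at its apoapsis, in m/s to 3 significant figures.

v = 718 m/s

Transfer-ellipse semi-major axis a_t = (r₁ + r₂)/2 = (25200 + 4510)/2 = 14855 km.
At apoapsis, r = 25200 km.
From the vis-viva equation, v = √[μ(2/r − 1/a_t)] = 0.7183 km/s.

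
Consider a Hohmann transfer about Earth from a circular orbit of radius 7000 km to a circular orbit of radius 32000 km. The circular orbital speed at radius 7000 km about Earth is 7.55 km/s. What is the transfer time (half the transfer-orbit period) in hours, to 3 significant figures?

t = 3.76 hours

From the circular-orbit relation v² = μ/r at r = 7000 km: μ = v²r = (7.55)² × 7000 = 3.99018×10^5 km³/s².
The Hohmann ellipse has a_t = (r₁ + r₂)/2 = 19500 km.
Half the transfer-orbit period gives t = π√(a_t³/μ) = 13540 s.
Converting: 13540 s ÷ 3600 s/hour = 3.76 hours.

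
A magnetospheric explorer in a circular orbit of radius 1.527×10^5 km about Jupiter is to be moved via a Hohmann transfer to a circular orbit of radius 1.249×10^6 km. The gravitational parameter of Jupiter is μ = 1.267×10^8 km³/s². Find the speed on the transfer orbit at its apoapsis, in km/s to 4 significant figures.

v = 4.701 km/s

The Hohmann ellipse has a_t = (r₁ + r₂)/2 = 7.0085×10^5 km.
The apoapsis of the transfer ellipse is at r = 1.249×10^6 km.
Vis-viva: v = √[μ(2/r − 1/a_t)] = √[1.267×10^8 × (2/1.249×10^6 − 1/7.0085×10^5)] = 4.701 km/s.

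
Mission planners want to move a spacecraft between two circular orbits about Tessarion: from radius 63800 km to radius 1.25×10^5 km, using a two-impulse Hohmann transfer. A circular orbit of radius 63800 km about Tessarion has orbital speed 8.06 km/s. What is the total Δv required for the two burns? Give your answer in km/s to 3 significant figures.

From the circular-orbit relation v² = μ/r at r = 63800 km: μ = v²r = (8.06)² × 63800 = 4.14468×10^6 km³/s².
Transfer-ellipse semi-major axis a_t = (r₁ + r₂)/2 = (63800 + 1.250×10^5)/2 = 94400 km.
At r₁ the circular-orbit speed is v₁ = √(μ/r₁) = 8.060 km/s.
On the transfer ellipse at r₁, v² = μ(2/r − 1/a) gives v_p = √[μ(2/r₁ − 1/a_t)] = 9.275 km/s.
First burn Δv₁ = |v_p − v₁| = 1.215 km/s.
Circular speed at r₂: v₂ = √(μ/r₂) = 5.758 km/s.
Transfer-orbit speed at r₂: v_a = √[μ(2/r₂ − 1/a_t)] = 4.734 km/s.
Second burn Δv₂ = |v₂ − v_a| = 1.024 km/s.
Δv = Δv₁ + Δv₂ = 1.215 + 1.024 = 2.239 km/s.

Δv = 2.24 km/s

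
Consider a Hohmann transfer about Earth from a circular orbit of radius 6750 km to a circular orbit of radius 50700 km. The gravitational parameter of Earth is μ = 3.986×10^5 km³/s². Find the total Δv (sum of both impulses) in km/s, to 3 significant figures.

Transfer-ellipse semi-major axis a_t = (r₁ + r₂)/2 = (6750 + 50700)/2 = 28725 km.
Circular speed at r₁: v₁ = √(μ/r₁) = √(3.986×10^5/6750) = 7.68452 km/s.
Transfer-orbit speed at r₁ (v² = μ(2/r − 1/a)): v_p = √[μ(2/r₁ − 1/a_t)] = 10.2092 km/s.
First burn Δv₁ = |v_p − v₁| = 2.5247 km/s.
Circular speed at r₂: v₂ = √(μ/r₂) = 2.8039 km/s.
Transfer-orbit speed at r₂: v_a = √[μ(2/r₂ − 1/a_t)] = 1.3592 km/s.
Second burn Δv₂ = |v₂ − v_a| = 1.4447 km/s.
Total Δv = Δv₁ + Δv₂ = 3.969 km/s.

Δv = 3.97 km/s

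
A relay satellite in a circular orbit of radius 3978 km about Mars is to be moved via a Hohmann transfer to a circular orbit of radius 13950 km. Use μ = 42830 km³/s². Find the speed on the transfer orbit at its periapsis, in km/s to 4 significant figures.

v = 4.093 km/s

The Hohmann ellipse has a_t = (r₁ + r₂)/2 = 8964 km.
At periapsis, r = 3978 km.
Applying v² = μ(2/r − 1/a_t): v = 4.093 km/s.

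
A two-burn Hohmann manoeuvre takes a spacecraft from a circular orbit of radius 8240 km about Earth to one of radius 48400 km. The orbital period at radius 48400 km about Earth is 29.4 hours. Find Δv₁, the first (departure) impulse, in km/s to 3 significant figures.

From Kepler's third law T² = 4π²r³/μ at r = 48400 km, T = 29.4 hours = 29.4 × 3600 s = 1.0584×10^5 s: μ = 4π²r³/T² = 3.99573×10^5 km³/s².
Transfer-ellipse semi-major axis a_t = (r₁ + r₂)/2 = (8240 + 48400)/2 = 28320 km.
On the circular orbit at r = 8240 km, v_c = √(μ/r) = 6.964 km/s.
Transfer-orbit speed at the same r (vis-viva, a = a_t): v_t = √[μ(2/r − 1/a_t)] = 9.104 km/s.
Δv₁ = |v_t − v_c| = |9.104 − 6.964| = 2.140 km/s.

Δv₁ = 2.14 km/s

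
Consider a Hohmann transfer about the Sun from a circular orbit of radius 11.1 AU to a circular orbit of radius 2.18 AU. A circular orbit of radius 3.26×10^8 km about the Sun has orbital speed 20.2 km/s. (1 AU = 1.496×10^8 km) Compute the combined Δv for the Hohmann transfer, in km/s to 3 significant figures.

From the circular-orbit relation v² = μ/r at r = 3.26×10^8 km: μ = v²r = (20.2)² × 3.26×10^8 = 1.33021×10^11 km³/s².
In km: r₁ = 11.1 × 1.496×10^8 = 1.66056×10^9 km; r₂ = 2.18 × 1.496×10^8 = 3.26128×10^8 km.
Semi-major axis of the transfer orbit: a_t = (1.66056×10^9 + 3.26128×10^8)/2 = 9.93344×10^8 km.
At r₁ the circular-orbit speed is v₁ = √(μ/r₁) = 8.950 km/s.
Transfer-orbit speed at r₁ (v² = μ(2/r − 1/a)): v_a = √[μ(2/r₁ − 1/a_t)] = 5.128 km/s.
First burn Δv₁ = |v_a − v₁| = 3.822 km/s.
At r₂, v₂ = √(μ/r₂) = 20.196 km/s.
Transfer-orbit speed at r₂: v_p = √[μ(2/r₂ − 1/a_t)] = 26.112 km/s.
Second burn Δv₂ = |v₂ − v_p| = 5.916 km/s.
Δv = Δv₁ + Δv₂ = 3.822 + 5.916 = 9.738 km/s.

Δv = 9.74 km/s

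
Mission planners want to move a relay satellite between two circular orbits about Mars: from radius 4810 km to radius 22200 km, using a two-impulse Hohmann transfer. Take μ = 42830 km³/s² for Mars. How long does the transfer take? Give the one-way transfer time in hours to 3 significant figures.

The Hohmann ellipse has a_t = (r₁ + r₂)/2 = 13505 km.
Half the transfer-orbit period gives t = π√(a_t³/μ) = 23820 s.
Converting: 23820 s ÷ 3600 s/hour = 6.62 hours.

t = 6.62 hours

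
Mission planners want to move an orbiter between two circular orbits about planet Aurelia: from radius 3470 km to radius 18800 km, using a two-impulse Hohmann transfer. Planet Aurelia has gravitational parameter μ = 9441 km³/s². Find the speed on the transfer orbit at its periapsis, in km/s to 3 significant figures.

v = 2.14 km/s

Transfer-ellipse semi-major axis a_t = (r₁ + r₂)/2 = (3470 + 18800)/2 = 11135 km.
The periapsis of the transfer ellipse is at r = 3470 km.
Applying v² = μ(2/r − 1/a_t): v = 2.143 km/s.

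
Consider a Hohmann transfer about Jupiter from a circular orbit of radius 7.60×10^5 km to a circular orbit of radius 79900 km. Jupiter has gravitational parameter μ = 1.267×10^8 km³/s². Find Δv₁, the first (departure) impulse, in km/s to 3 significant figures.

Semi-major axis of the transfer orbit: a_t = (7.600×10^5 + 79900)/2 = 4.1995×10^5 km.
On the circular orbit at r = 7.600×10^5 km, v_c = √(μ/r) = 12.912 km/s.
Transfer-orbit speed at the same r (vis-viva, a = a_t): v_t = √[μ(2/r − 1/a_t)] = 5.6319 km/s.
Δv₁ = |v_t − v_c| = |5.6319 − 12.912| = 7.280 km/s.

Δv₁ = 7.28 km/s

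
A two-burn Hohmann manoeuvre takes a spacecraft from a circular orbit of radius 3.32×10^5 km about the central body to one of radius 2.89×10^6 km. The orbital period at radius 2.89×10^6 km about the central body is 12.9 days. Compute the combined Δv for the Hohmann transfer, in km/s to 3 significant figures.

Δv = 25.2 km/s

From Kepler's third law T² = 4π²r³/μ at r = 2.89×10^6 km, T = 12.9 days = 12.9 × 86400 s = 1.11456×10^6 s: μ = 4π²r³/T² = 7.67090×10^8 km³/s².
Transfer-ellipse semi-major axis a_t = (r₁ + r₂)/2 = (3.320×10^5 + 2.890×10^6)/2 = 1.611×10^6 km.
Circular speed at r₁: v₁ = √(μ/r₁) = √(7.67090×10^8/3.320×10^5) = 48.07 km/s.
Transfer-orbit speed at r₁ (vis-viva): v_p = √[μ(2/r₁ − 1/a_t)] = 64.38 km/s.
First burn Δv₁ = |v_p − v₁| = 16.31 km/s.
Circular speed at r₂: v₂ = √(μ/r₂) = 16.292 km/s.
Transfer-orbit speed at r₂: v_a = √[μ(2/r₂ − 1/a_t)] = 7.3960 km/s.
Second burn Δv₂ = |v₂ − v_a| = 8.896 km/s.
Total Δv = Δv₁ + Δv₂ = 25.21 km/s.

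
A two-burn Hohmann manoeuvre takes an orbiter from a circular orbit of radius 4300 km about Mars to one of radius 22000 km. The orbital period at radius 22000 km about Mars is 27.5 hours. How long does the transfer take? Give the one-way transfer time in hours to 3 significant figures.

From Kepler's third law T² = 4π²r³/μ at r = 22000 km, T = 27.5 hours = 27.5 × 3600 s = 99000 s: μ = 4π²r³/T² = 42890.1 km³/s².
Semi-major axis of the transfer orbit: a_t = (4300 + 22000)/2 = 13150 km.
By Kepler's third law the transfer-orbit period is T = 2π√(a_t³/μ), so t = T/2 = 22870 s.
Converting: 22870 s ÷ 3600 s/hour = 6.35 hours.

t = 6.35 hours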